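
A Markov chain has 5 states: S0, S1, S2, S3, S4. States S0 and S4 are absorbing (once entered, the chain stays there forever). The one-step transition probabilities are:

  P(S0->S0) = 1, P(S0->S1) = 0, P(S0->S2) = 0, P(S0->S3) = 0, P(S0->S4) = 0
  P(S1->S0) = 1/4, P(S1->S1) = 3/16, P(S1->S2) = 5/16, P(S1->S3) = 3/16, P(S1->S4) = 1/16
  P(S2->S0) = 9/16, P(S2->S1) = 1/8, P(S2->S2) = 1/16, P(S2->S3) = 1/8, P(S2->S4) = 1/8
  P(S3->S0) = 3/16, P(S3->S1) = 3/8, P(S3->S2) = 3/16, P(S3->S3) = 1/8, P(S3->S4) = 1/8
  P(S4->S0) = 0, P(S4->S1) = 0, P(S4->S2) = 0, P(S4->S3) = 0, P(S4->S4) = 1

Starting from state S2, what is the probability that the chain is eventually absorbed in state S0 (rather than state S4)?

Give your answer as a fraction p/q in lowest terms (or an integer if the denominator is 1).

Let a_i = P(absorbed in S0 | start in state i).
Boundary conditions: a_S0 = 1, a_S4 = 0.
For each transient state i, a_i = sum_j P(i->j) * a_j:
  a_S1 = 1/4*a_S0 + 3/16*a_S1 + 5/16*a_S2 + 3/16*a_S3 + 1/16*a_S4
  a_S2 = 9/16*a_S0 + 1/8*a_S1 + 1/16*a_S2 + 1/8*a_S3 + 1/8*a_S4
  a_S3 = 3/16*a_S0 + 3/8*a_S1 + 3/16*a_S2 + 1/8*a_S3 + 1/8*a_S4

Substituting a_S0 = 1 and a_S4 = 0, rearrange to (I - Q) a = r where r[i] = P(i -> S0):
  [13/16, -5/16, -3/16] . (a_S1, a_S2, a_S3) = 1/4
  [-1/8, 15/16, -1/8] . (a_S1, a_S2, a_S3) = 9/16
  [-3/8, -3/16, 7/8] . (a_S1, a_S2, a_S3) = 3/16

Solving yields:
  a_S1 = 423/541
  a_S2 = 433/541
  a_S3 = 390/541

Starting state is S2, so the absorption probability is a_S2 = 433/541.

Answer: 433/541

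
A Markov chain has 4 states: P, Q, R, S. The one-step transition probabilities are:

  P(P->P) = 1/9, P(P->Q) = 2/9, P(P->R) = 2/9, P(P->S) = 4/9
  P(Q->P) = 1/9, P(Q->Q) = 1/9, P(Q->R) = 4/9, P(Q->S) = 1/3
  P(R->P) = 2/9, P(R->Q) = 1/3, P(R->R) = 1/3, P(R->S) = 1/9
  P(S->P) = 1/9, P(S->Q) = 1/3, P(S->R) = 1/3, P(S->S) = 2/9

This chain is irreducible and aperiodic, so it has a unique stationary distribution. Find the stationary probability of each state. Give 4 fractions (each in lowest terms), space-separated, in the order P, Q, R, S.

Answer: 45/301 78/301 104/301 74/301

Derivation:
The stationary distribution satisfies pi = pi * P, i.e.:
  pi_P = 1/9*pi_P + 1/9*pi_Q + 2/9*pi_R + 1/9*pi_S
  pi_Q = 2/9*pi_P + 1/9*pi_Q + 1/3*pi_R + 1/3*pi_S
  pi_R = 2/9*pi_P + 4/9*pi_Q + 1/3*pi_R + 1/3*pi_S
  pi_S = 4/9*pi_P + 1/3*pi_Q + 1/9*pi_R + 2/9*pi_S
with normalization: pi_P + pi_Q + pi_R + pi_S = 1.

Using the first 3 balance equations plus normalization, the linear system A*pi = b is:
  [-8/9, 1/9, 2/9, 1/9] . pi = 0
  [2/9, -8/9, 1/3, 1/3] . pi = 0
  [2/9, 4/9, -2/3, 1/3] . pi = 0
  [1, 1, 1, 1] . pi = 1

Solving yields:
  pi_P = 45/301
  pi_Q = 78/301
  pi_R = 104/301
  pi_S = 74/301

Verification (pi * P):
  45/301*1/9 + 78/301*1/9 + 104/301*2/9 + 74/301*1/9 = 45/301 = pi_P  (ok)
  45/301*2/9 + 78/301*1/9 + 104/301*1/3 + 74/301*1/3 = 78/301 = pi_Q  (ok)
  45/301*2/9 + 78/301*4/9 + 104/301*1/3 + 74/301*1/3 = 104/301 = pi_R  (ok)
  45/301*4/9 + 78/301*1/3 + 104/301*1/9 + 74/301*2/9 = 74/301 = pi_S  (ok)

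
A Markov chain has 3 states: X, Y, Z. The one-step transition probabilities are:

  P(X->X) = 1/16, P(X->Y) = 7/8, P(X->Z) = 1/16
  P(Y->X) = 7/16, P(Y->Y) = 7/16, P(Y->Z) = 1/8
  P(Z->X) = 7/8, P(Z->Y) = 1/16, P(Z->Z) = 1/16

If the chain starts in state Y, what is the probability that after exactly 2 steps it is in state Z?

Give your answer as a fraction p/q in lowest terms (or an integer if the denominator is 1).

Computing P^2 by repeated multiplication:
P^1 =
  X: [1/16, 7/8, 1/16]
  Y: [7/16, 7/16, 1/8]
  Z: [7/8, 1/16, 1/16]
P^2 =
  X: [113/256, 113/256, 15/128]
  Y: [21/64, 149/256, 23/256]
  Z: [35/256, 51/64, 17/256]

(P^2)[Y -> Z] = 23/256

Answer: 23/256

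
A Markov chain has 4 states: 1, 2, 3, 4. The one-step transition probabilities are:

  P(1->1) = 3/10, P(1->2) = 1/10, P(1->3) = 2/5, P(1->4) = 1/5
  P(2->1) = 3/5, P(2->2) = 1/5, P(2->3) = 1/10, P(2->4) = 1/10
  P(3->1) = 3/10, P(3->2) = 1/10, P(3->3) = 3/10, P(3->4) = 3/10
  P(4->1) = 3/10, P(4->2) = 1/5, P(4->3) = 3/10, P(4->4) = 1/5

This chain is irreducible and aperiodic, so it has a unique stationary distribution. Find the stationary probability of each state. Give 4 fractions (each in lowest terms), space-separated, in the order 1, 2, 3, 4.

The stationary distribution satisfies pi = pi * P, i.e.:
  pi_1 = 3/10*pi_1 + 3/5*pi_2 + 3/10*pi_3 + 3/10*pi_4
  pi_2 = 1/10*pi_1 + 1/5*pi_2 + 1/10*pi_3 + 1/5*pi_4
  pi_3 = 2/5*pi_1 + 1/10*pi_2 + 3/10*pi_3 + 3/10*pi_4
  pi_4 = 1/5*pi_1 + 1/10*pi_2 + 3/10*pi_3 + 1/5*pi_4
with normalization: pi_1 + pi_2 + pi_3 + pi_4 = 1.

Using the first 3 balance equations plus normalization, the linear system A*pi = b is:
  [-7/10, 3/5, 3/10, 3/10] . pi = 0
  [1/10, -4/5, 1/10, 1/5] . pi = 0
  [2/5, 1/10, -7/10, 3/10] . pi = 0
  [1, 1, 1, 1] . pi = 1

Solving yields:
  pi_1 = 345/1013
  pi_2 = 137/1013
  pi_3 = 311/1013
  pi_4 = 220/1013

Verification (pi * P):
  345/1013*3/10 + 137/1013*3/5 + 311/1013*3/10 + 220/1013*3/10 = 345/1013 = pi_1  (ok)
  345/1013*1/10 + 137/1013*1/5 + 311/1013*1/10 + 220/1013*1/5 = 137/1013 = pi_2  (ok)
  345/1013*2/5 + 137/1013*1/10 + 311/1013*3/10 + 220/1013*3/10 = 311/1013 = pi_3  (ok)
  345/1013*1/5 + 137/1013*1/10 + 311/1013*3/10 + 220/1013*1/5 = 220/1013 = pi_4  (ok)

Answer: 345/1013 137/1013 311/1013 220/1013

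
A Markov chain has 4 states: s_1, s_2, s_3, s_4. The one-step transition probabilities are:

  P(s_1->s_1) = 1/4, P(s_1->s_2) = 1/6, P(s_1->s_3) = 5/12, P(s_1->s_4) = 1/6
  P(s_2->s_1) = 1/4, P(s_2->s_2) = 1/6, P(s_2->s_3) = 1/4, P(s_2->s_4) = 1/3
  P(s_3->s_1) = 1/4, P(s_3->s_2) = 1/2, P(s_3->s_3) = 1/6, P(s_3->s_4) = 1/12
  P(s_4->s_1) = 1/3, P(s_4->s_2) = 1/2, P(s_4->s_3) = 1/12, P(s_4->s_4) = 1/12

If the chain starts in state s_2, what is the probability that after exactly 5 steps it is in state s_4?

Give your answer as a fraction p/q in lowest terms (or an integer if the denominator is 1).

Answer: 5747/31104

Derivation:
Computing P^5 by repeated multiplication:
P^1 =
  s_1: [1/4, 1/6, 5/12, 1/6]
  s_2: [1/4, 1/6, 1/4, 1/3]
  s_3: [1/4, 1/2, 1/6, 1/12]
  s_4: [1/3, 1/2, 1/12, 1/12]
P^2 =
  s_1: [19/72, 13/36, 11/48, 7/48]
  s_2: [5/18, 13/36, 31/144, 7/48]
  s_3: [37/144, 1/4, 19/72, 11/48]
  s_4: [37/144, 2/9, 41/144, 17/72]
P^3 =
  s_1: [151/576, 7/24, 433/1728, 169/864]
  s_2: [151/576, 31/108, 439/1728, 85/432]
  s_3: [155/576, 143/432, 67/288, 289/1728]
  s_4: [233/864, 49/144, 397/1728, 277/1728]
P^4 =
  s_1: [2761/10368, 545/1728, 4981/20736, 1231/6912]
  s_2: [1381/5184, 1643/5184, 1657/6912, 1223/6912]
  s_3: [5473/20736, 1555/5184, 2567/10368, 1303/6912]
  s_4: [5461/20736, 769/2592, 5165/20736, 1979/10368]
P^5 =
  s_1: [21967/82944, 9521/31104, 2255/9216, 22939/124416]
  s_2: [21959/82944, 11/36, 60947/248832, 5747/31104]
  s_3: [22039/82944, 19411/62208, 30101/124416, 44869/248832]
  s_4: [33083/124416, 6497/20736, 60049/248832, 44653/248832]

(P^5)[s_2 -> s_4] = 5747/31104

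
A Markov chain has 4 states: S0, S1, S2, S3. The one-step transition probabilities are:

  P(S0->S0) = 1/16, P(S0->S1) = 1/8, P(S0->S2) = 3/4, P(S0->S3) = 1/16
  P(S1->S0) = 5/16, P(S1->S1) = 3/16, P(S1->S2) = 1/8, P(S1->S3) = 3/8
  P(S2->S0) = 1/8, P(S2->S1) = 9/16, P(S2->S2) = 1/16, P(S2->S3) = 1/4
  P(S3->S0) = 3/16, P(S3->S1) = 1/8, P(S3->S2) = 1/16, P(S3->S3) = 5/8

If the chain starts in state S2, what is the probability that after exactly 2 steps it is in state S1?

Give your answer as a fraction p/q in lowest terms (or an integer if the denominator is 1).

Computing P^2 by repeated multiplication:
P^1 =
  S0: [1/16, 1/8, 3/4, 1/16]
  S1: [5/16, 3/16, 1/8, 3/8]
  S2: [1/8, 9/16, 1/16, 1/4]
  S3: [3/16, 1/8, 1/16, 5/8]
P^2 =
  S0: [19/128, 59/128, 29/256, 71/256]
  S1: [21/128, 49/256, 37/128, 91/256]
  S2: [61/256, 3/16, 47/256, 25/64]
  S3: [45/256, 41/256, 51/256, 119/256]

(P^2)[S2 -> S1] = 3/16

Answer: 3/16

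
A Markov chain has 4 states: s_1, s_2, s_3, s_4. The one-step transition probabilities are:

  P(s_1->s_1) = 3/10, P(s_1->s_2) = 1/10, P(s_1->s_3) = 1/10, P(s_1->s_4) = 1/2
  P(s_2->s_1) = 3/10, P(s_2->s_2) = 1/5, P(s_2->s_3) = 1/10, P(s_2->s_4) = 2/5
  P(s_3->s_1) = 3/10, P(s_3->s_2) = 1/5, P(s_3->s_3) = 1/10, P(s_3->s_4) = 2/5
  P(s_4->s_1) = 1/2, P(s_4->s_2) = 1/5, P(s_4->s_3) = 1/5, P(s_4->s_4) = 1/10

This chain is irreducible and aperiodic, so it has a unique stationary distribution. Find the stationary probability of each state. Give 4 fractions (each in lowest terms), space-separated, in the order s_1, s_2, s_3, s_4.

The stationary distribution satisfies pi = pi * P, i.e.:
  pi_s_1 = 3/10*pi_s_1 + 3/10*pi_s_2 + 3/10*pi_s_3 + 1/2*pi_s_4
  pi_s_2 = 1/10*pi_s_1 + 1/5*pi_s_2 + 1/5*pi_s_3 + 1/5*pi_s_4
  pi_s_3 = 1/10*pi_s_1 + 1/10*pi_s_2 + 1/10*pi_s_3 + 1/5*pi_s_4
  pi_s_4 = 1/2*pi_s_1 + 2/5*pi_s_2 + 2/5*pi_s_3 + 1/10*pi_s_4
with normalization: pi_s_1 + pi_s_2 + pi_s_3 + pi_s_4 = 1.

Using the first 3 balance equations plus normalization, the linear system A*pi = b is:
  [-7/10, 3/10, 3/10, 1/2] . pi = 0
  [1/10, -4/5, 1/5, 1/5] . pi = 0
  [1/10, 1/10, -9/10, 1/5] . pi = 0
  [1, 1, 1, 1] . pi = 1

Solving yields:
  pi_s_1 = 47/128
  pi_s_2 = 209/1280
  pi_s_3 = 171/1280
  pi_s_4 = 43/128

Verification (pi * P):
  47/128*3/10 + 209/1280*3/10 + 171/1280*3/10 + 43/128*1/2 = 47/128 = pi_s_1  (ok)
  47/128*1/10 + 209/1280*1/5 + 171/1280*1/5 + 43/128*1/5 = 209/1280 = pi_s_2  (ok)
  47/128*1/10 + 209/1280*1/10 + 171/1280*1/10 + 43/128*1/5 = 171/1280 = pi_s_3  (ok)
  47/128*1/2 + 209/1280*2/5 + 171/1280*2/5 + 43/128*1/10 = 43/128 = pi_s_4  (ok)

Answer: 47/128 209/1280 171/1280 43/128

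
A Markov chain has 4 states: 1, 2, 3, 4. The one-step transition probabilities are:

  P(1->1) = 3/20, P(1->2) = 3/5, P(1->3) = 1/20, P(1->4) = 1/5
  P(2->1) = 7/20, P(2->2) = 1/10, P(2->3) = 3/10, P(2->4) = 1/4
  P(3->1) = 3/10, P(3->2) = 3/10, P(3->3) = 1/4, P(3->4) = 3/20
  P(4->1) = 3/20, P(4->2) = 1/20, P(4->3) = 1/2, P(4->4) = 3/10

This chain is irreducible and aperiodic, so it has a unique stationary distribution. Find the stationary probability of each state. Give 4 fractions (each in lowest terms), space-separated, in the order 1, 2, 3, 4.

The stationary distribution satisfies pi = pi * P, i.e.:
  pi_1 = 3/20*pi_1 + 7/20*pi_2 + 3/10*pi_3 + 3/20*pi_4
  pi_2 = 3/5*pi_1 + 1/10*pi_2 + 3/10*pi_3 + 1/20*pi_4
  pi_3 = 1/20*pi_1 + 3/10*pi_2 + 1/4*pi_3 + 1/2*pi_4
  pi_4 = 1/5*pi_1 + 1/4*pi_2 + 3/20*pi_3 + 3/10*pi_4
with normalization: pi_1 + pi_2 + pi_3 + pi_4 = 1.

Using the first 3 balance equations plus normalization, the linear system A*pi = b is:
  [-17/20, 7/20, 3/10, 3/20] . pi = 0
  [3/5, -9/10, 3/10, 1/20] . pi = 0
  [1/20, 3/10, -3/4, 1/2] . pi = 0
  [1, 1, 1, 1] . pi = 1

Solving yields:
  pi_1 = 213/875
  pi_2 = 2547/9625
  pi_3 = 2599/9625
  pi_4 = 2136/9625

Verification (pi * P):
  213/875*3/20 + 2547/9625*7/20 + 2599/9625*3/10 + 2136/9625*3/20 = 213/875 = pi_1  (ok)
  213/875*3/5 + 2547/9625*1/10 + 2599/9625*3/10 + 2136/9625*1/20 = 2547/9625 = pi_2  (ok)
  213/875*1/20 + 2547/9625*3/10 + 2599/9625*1/4 + 2136/9625*1/2 = 2599/9625 = pi_3  (ok)
  213/875*1/5 + 2547/9625*1/4 + 2599/9625*3/20 + 2136/9625*3/10 = 2136/9625 = pi_4  (ok)

Answer: 213/875 2547/9625 2599/9625 2136/9625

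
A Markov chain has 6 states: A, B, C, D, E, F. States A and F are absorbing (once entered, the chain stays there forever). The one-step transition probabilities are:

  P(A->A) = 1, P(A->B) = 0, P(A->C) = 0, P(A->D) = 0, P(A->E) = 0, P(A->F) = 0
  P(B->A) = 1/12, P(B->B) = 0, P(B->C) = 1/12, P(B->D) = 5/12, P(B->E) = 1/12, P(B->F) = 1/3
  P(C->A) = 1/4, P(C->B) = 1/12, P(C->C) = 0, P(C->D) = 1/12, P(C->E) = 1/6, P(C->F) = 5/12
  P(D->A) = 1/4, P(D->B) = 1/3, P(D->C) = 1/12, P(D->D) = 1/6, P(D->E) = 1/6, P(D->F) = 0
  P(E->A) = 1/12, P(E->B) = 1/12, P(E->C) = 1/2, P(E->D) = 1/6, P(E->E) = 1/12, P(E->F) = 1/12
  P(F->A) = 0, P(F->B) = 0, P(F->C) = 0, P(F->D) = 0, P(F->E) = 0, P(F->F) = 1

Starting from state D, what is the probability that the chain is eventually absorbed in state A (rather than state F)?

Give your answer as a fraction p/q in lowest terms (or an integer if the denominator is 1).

Let a_i = P(absorbed in A | start in state i).
Boundary conditions: a_A = 1, a_F = 0.
For each transient state i, a_i = sum_j P(i->j) * a_j:
  a_B = 1/12*a_A + 0*a_B + 1/12*a_C + 5/12*a_D + 1/12*a_E + 1/3*a_F
  a_C = 1/4*a_A + 1/12*a_B + 0*a_C + 1/12*a_D + 1/6*a_E + 5/12*a_F
  a_D = 1/4*a_A + 1/3*a_B + 1/12*a_C + 1/6*a_D + 1/6*a_E + 0*a_F
  a_E = 1/12*a_A + 1/12*a_B + 1/2*a_C + 1/6*a_D + 1/12*a_E + 1/12*a_F

Substituting a_A = 1 and a_F = 0, rearrange to (I - Q) a = r where r[i] = P(i -> A):
  [1, -1/12, -5/12, -1/12] . (a_B, a_C, a_D, a_E) = 1/12
  [-1/12, 1, -1/12, -1/6] . (a_B, a_C, a_D, a_E) = 1/4
  [-1/3, -1/12, 5/6, -1/6] . (a_B, a_C, a_D, a_E) = 1/4
  [-1/12, -1/2, -1/6, 11/12] . (a_B, a_C, a_D, a_E) = 1/12

Solving yields:
  a_B = 2090/5183
  a_C = 2123/5183
  a_D = 3079/5183
  a_E = 2379/5183

Starting state is D, so the absorption probability is a_D = 3079/5183.

Answer: 3079/5183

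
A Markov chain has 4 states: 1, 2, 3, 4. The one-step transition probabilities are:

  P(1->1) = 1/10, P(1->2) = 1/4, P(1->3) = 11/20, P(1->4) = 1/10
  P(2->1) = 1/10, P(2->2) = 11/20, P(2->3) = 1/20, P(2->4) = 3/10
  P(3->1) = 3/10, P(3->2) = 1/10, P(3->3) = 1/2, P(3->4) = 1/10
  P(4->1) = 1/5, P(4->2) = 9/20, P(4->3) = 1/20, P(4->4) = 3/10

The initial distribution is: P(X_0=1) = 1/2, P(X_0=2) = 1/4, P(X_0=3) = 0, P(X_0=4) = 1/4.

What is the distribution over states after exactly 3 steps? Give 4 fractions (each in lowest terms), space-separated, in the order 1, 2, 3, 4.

Propagating the distribution step by step (d_{t+1} = d_t * P):
d_0 = (1=1/2, 2=1/4, 3=0, 4=1/4)
  d_1[1] = 1/2*1/10 + 1/4*1/10 + 0*3/10 + 1/4*1/5 = 1/8
  d_1[2] = 1/2*1/4 + 1/4*11/20 + 0*1/10 + 1/4*9/20 = 3/8
  d_1[3] = 1/2*11/20 + 1/4*1/20 + 0*1/2 + 1/4*1/20 = 3/10
  d_1[4] = 1/2*1/10 + 1/4*3/10 + 0*1/10 + 1/4*3/10 = 1/5
d_1 = (1=1/8, 2=3/8, 3=3/10, 4=1/5)
  d_2[1] = 1/8*1/10 + 3/8*1/10 + 3/10*3/10 + 1/5*1/5 = 9/50
  d_2[2] = 1/8*1/4 + 3/8*11/20 + 3/10*1/10 + 1/5*9/20 = 143/400
  d_2[3] = 1/8*11/20 + 3/8*1/20 + 3/10*1/2 + 1/5*1/20 = 99/400
  d_2[4] = 1/8*1/10 + 3/8*3/10 + 3/10*1/10 + 1/5*3/10 = 43/200
d_2 = (1=9/50, 2=143/400, 3=99/400, 4=43/200)
  d_3[1] = 9/50*1/10 + 143/400*1/10 + 99/400*3/10 + 43/200*1/5 = 171/1000
  d_3[2] = 9/50*1/4 + 143/400*11/20 + 99/400*1/10 + 43/200*9/20 = 581/1600
  d_3[3] = 9/50*11/20 + 143/400*1/20 + 99/400*1/2 + 43/200*1/20 = 2011/8000
  d_3[4] = 9/50*1/10 + 143/400*3/10 + 99/400*1/10 + 43/200*3/10 = 429/2000
d_3 = (1=171/1000, 2=581/1600, 3=2011/8000, 4=429/2000)

Answer: 171/1000 581/1600 2011/8000 429/2000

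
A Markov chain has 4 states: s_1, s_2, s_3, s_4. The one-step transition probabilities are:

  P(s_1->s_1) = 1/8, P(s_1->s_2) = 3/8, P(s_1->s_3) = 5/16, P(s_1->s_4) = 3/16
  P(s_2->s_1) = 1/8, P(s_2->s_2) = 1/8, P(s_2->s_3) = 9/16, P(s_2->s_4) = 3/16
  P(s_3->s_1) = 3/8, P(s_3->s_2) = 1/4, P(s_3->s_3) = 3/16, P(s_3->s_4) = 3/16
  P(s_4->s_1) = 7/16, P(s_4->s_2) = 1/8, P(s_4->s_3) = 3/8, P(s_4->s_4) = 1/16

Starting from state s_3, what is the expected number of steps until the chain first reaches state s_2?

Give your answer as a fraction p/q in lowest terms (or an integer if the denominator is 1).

Let h_i = expected steps to first reach s_2 from state i.
Boundary: h_s_2 = 0.
First-step equations for the other states:
  h_s_1 = 1 + 1/8*h_s_1 + 3/8*h_s_2 + 5/16*h_s_3 + 3/16*h_s_4
  h_s_3 = 1 + 3/8*h_s_1 + 1/4*h_s_2 + 3/16*h_s_3 + 3/16*h_s_4
  h_s_4 = 1 + 7/16*h_s_1 + 1/8*h_s_2 + 3/8*h_s_3 + 1/16*h_s_4

Substituting h_s_2 = 0 and rearranging gives the linear system (I - Q) h = 1:
  [7/8, -5/16, -3/16] . (h_s_1, h_s_3, h_s_4) = 1
  [-3/8, 13/16, -3/16] . (h_s_1, h_s_3, h_s_4) = 1
  [-7/16, -3/8, 15/16] . (h_s_1, h_s_3, h_s_4) = 1

Solving yields:
  h_s_1 = 864/257
  h_s_3 = 960/257
  h_s_4 = 3184/771

Starting state is s_3, so the expected hitting time is h_s_3 = 960/257.

Answer: 960/257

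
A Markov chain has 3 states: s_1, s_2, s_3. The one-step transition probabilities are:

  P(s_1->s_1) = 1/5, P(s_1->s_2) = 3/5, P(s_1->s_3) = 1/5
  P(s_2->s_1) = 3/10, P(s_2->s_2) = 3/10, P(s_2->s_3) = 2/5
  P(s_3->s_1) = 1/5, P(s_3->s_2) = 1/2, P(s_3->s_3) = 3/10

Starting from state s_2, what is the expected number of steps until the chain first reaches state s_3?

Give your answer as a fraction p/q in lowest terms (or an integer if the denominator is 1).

Answer: 55/19

Derivation:
Let h_i = expected steps to first reach s_3 from state i.
Boundary: h_s_3 = 0.
First-step equations for the other states:
  h_s_1 = 1 + 1/5*h_s_1 + 3/5*h_s_2 + 1/5*h_s_3
  h_s_2 = 1 + 3/10*h_s_1 + 3/10*h_s_2 + 2/5*h_s_3

Substituting h_s_3 = 0 and rearranging gives the linear system (I - Q) h = 1:
  [4/5, -3/5] . (h_s_1, h_s_2) = 1
  [-3/10, 7/10] . (h_s_1, h_s_2) = 1

Solving yields:
  h_s_1 = 65/19
  h_s_2 = 55/19

Starting state is s_2, so the expected hitting time is h_s_2 = 55/19.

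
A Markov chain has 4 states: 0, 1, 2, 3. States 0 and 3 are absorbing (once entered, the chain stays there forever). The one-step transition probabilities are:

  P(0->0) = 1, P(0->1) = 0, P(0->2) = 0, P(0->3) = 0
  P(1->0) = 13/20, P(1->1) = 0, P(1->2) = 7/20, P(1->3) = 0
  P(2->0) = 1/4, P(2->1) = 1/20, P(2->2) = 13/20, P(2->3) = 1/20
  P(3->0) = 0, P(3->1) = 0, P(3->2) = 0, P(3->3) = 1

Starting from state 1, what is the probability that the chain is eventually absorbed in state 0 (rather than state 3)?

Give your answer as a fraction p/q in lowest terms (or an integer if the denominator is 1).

Answer: 18/19

Derivation:
Let a_i = P(absorbed in 0 | start in state i).
Boundary conditions: a_0 = 1, a_3 = 0.
For each transient state i, a_i = sum_j P(i->j) * a_j:
  a_1 = 13/20*a_0 + 0*a_1 + 7/20*a_2 + 0*a_3
  a_2 = 1/4*a_0 + 1/20*a_1 + 13/20*a_2 + 1/20*a_3

Substituting a_0 = 1 and a_3 = 0, rearrange to (I - Q) a = r where r[i] = P(i -> 0):
  [1, -7/20] . (a_1, a_2) = 13/20
  [-1/20, 7/20] . (a_1, a_2) = 1/4

Solving yields:
  a_1 = 18/19
  a_2 = 113/133

Starting state is 1, so the absorption probability is a_1 = 18/19.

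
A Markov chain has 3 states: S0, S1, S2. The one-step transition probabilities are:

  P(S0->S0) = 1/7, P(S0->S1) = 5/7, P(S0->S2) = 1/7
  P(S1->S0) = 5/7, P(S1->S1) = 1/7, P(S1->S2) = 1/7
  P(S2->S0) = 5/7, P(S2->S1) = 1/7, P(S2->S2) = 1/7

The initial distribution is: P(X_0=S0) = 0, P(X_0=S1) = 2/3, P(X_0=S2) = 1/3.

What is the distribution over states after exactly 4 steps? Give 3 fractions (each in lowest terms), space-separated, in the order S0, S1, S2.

Answer: 975/2401 1083/2401 1/7

Derivation:
Propagating the distribution step by step (d_{t+1} = d_t * P):
d_0 = (S0=0, S1=2/3, S2=1/3)
  d_1[S0] = 0*1/7 + 2/3*5/7 + 1/3*5/7 = 5/7
  d_1[S1] = 0*5/7 + 2/3*1/7 + 1/3*1/7 = 1/7
  d_1[S2] = 0*1/7 + 2/3*1/7 + 1/3*1/7 = 1/7
d_1 = (S0=5/7, S1=1/7, S2=1/7)
  d_2[S0] = 5/7*1/7 + 1/7*5/7 + 1/7*5/7 = 15/49
  d_2[S1] = 5/7*5/7 + 1/7*1/7 + 1/7*1/7 = 27/49
  d_2[S2] = 5/7*1/7 + 1/7*1/7 + 1/7*1/7 = 1/7
d_2 = (S0=15/49, S1=27/49, S2=1/7)
  d_3[S0] = 15/49*1/7 + 27/49*5/7 + 1/7*5/7 = 185/343
  d_3[S1] = 15/49*5/7 + 27/49*1/7 + 1/7*1/7 = 109/343
  d_3[S2] = 15/49*1/7 + 27/49*1/7 + 1/7*1/7 = 1/7
d_3 = (S0=185/343, S1=109/343, S2=1/7)
  d_4[S0] = 185/343*1/7 + 109/343*5/7 + 1/7*5/7 = 975/2401
  d_4[S1] = 185/343*5/7 + 109/343*1/7 + 1/7*1/7 = 1083/2401
  d_4[S2] = 185/343*1/7 + 109/343*1/7 + 1/7*1/7 = 1/7
d_4 = (S0=975/2401, S1=1083/2401, S2=1/7)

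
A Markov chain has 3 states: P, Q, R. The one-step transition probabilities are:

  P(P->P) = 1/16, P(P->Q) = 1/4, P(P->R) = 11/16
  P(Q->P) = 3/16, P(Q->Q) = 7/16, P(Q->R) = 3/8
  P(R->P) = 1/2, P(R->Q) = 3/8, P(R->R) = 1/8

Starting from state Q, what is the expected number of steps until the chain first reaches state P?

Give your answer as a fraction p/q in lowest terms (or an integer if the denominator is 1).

Let h_i = expected steps to first reach P from state i.
Boundary: h_P = 0.
First-step equations for the other states:
  h_Q = 1 + 3/16*h_P + 7/16*h_Q + 3/8*h_R
  h_R = 1 + 1/2*h_P + 3/8*h_Q + 1/8*h_R

Substituting h_P = 0 and rearranging gives the linear system (I - Q) h = 1:
  [9/16, -3/8] . (h_Q, h_R) = 1
  [-3/8, 7/8] . (h_Q, h_R) = 1

Solving yields:
  h_Q = 32/9
  h_R = 8/3

Starting state is Q, so the expected hitting time is h_Q = 32/9.

Answer: 32/9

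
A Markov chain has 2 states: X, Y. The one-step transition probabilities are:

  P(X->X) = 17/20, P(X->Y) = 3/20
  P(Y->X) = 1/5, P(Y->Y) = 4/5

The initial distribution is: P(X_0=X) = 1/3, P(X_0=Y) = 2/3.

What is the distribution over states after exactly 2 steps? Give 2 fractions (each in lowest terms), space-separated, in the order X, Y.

Answer: 113/240 127/240

Derivation:
Propagating the distribution step by step (d_{t+1} = d_t * P):
d_0 = (X=1/3, Y=2/3)
  d_1[X] = 1/3*17/20 + 2/3*1/5 = 5/12
  d_1[Y] = 1/3*3/20 + 2/3*4/5 = 7/12
d_1 = (X=5/12, Y=7/12)
  d_2[X] = 5/12*17/20 + 7/12*1/5 = 113/240
  d_2[Y] = 5/12*3/20 + 7/12*4/5 = 127/240
d_2 = (X=113/240, Y=127/240)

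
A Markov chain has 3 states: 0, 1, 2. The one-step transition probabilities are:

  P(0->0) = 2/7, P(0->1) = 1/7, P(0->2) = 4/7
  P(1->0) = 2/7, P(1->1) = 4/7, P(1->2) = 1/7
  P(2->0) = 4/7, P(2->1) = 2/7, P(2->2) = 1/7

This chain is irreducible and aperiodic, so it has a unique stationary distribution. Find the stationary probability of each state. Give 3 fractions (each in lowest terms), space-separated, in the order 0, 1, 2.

Answer: 16/43 14/43 13/43

Derivation:
The stationary distribution satisfies pi = pi * P, i.e.:
  pi_0 = 2/7*pi_0 + 2/7*pi_1 + 4/7*pi_2
  pi_1 = 1/7*pi_0 + 4/7*pi_1 + 2/7*pi_2
  pi_2 = 4/7*pi_0 + 1/7*pi_1 + 1/7*pi_2
with normalization: pi_0 + pi_1 + pi_2 = 1.

Using the first 2 balance equations plus normalization, the linear system A*pi = b is:
  [-5/7, 2/7, 4/7] . pi = 0
  [1/7, -3/7, 2/7] . pi = 0
  [1, 1, 1] . pi = 1

Solving yields:
  pi_0 = 16/43
  pi_1 = 14/43
  pi_2 = 13/43

Verification (pi * P):
  16/43*2/7 + 14/43*2/7 + 13/43*4/7 = 16/43 = pi_0  (ok)
  16/43*1/7 + 14/43*4/7 + 13/43*2/7 = 14/43 = pi_1  (ok)
  16/43*4/7 + 14/43*1/7 + 13/43*1/7 = 13/43 = pi_2  (ok)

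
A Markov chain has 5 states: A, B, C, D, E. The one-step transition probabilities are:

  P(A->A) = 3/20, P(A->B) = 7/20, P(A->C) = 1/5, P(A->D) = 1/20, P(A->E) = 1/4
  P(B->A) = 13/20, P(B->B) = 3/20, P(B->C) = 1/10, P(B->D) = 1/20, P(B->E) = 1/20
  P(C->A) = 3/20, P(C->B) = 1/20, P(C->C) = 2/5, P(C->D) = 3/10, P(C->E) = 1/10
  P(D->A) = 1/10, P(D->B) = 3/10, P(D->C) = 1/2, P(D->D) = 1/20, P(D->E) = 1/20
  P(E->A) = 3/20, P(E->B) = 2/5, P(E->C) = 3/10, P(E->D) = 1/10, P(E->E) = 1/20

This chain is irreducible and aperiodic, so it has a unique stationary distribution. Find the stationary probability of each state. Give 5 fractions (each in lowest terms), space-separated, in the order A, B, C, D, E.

Answer: 21132/83299 18331/83299 23693/83299 10567/83299 9576/83299

Derivation:
The stationary distribution satisfies pi = pi * P, i.e.:
  pi_A = 3/20*pi_A + 13/20*pi_B + 3/20*pi_C + 1/10*pi_D + 3/20*pi_E
  pi_B = 7/20*pi_A + 3/20*pi_B + 1/20*pi_C + 3/10*pi_D + 2/5*pi_E
  pi_C = 1/5*pi_A + 1/10*pi_B + 2/5*pi_C + 1/2*pi_D + 3/10*pi_E
  pi_D = 1/20*pi_A + 1/20*pi_B + 3/10*pi_C + 1/20*pi_D + 1/10*pi_E
  pi_E = 1/4*pi_A + 1/20*pi_B + 1/10*pi_C + 1/20*pi_D + 1/20*pi_E
with normalization: pi_A + pi_B + pi_C + pi_D + pi_E = 1.

Using the first 4 balance equations plus normalization, the linear system A*pi = b is:
  [-17/20, 13/20, 3/20, 1/10, 3/20] . pi = 0
  [7/20, -17/20, 1/20, 3/10, 2/5] . pi = 0
  [1/5, 1/10, -3/5, 1/2, 3/10] . pi = 0
  [1/20, 1/20, 3/10, -19/20, 1/10] . pi = 0
  [1, 1, 1, 1, 1] . pi = 1

Solving yields:
  pi_A = 21132/83299
  pi_B = 18331/83299
  pi_C = 23693/83299
  pi_D = 10567/83299
  pi_E = 9576/83299

Verification (pi * P):
  21132/83299*3/20 + 18331/83299*13/20 + 23693/83299*3/20 + 10567/83299*1/10 + 9576/83299*3/20 = 21132/83299 = pi_A  (ok)
  21132/83299*7/20 + 18331/83299*3/20 + 23693/83299*1/20 + 10567/83299*3/10 + 9576/83299*2/5 = 18331/83299 = pi_B  (ok)
  21132/83299*1/5 + 18331/83299*1/10 + 23693/83299*2/5 + 10567/83299*1/2 + 9576/83299*3/10 = 23693/83299 = pi_C  (ok)
  21132/83299*1/20 + 18331/83299*1/20 + 23693/83299*3/10 + 10567/83299*1/20 + 9576/83299*1/10 = 10567/83299 = pi_D  (ok)
  21132/83299*1/4 + 18331/83299*1/20 + 23693/83299*1/10 + 10567/83299*1/20 + 9576/83299*1/20 = 9576/83299 = pi_E  (ok)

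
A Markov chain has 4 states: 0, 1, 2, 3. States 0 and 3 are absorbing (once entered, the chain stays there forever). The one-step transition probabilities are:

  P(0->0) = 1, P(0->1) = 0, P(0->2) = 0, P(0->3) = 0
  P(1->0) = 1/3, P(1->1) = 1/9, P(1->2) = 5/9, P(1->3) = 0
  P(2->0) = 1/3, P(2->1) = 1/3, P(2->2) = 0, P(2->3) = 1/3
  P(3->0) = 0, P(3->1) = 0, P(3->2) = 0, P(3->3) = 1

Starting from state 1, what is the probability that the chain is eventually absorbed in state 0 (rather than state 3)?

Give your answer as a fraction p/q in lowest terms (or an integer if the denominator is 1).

Let a_i = P(absorbed in 0 | start in state i).
Boundary conditions: a_0 = 1, a_3 = 0.
For each transient state i, a_i = sum_j P(i->j) * a_j:
  a_1 = 1/3*a_0 + 1/9*a_1 + 5/9*a_2 + 0*a_3
  a_2 = 1/3*a_0 + 1/3*a_1 + 0*a_2 + 1/3*a_3

Substituting a_0 = 1 and a_3 = 0, rearrange to (I - Q) a = r where r[i] = P(i -> 0):
  [8/9, -5/9] . (a_1, a_2) = 1/3
  [-1/3, 1] . (a_1, a_2) = 1/3

Solving yields:
  a_1 = 14/19
  a_2 = 11/19

Starting state is 1, so the absorption probability is a_1 = 14/19.

Answer: 14/19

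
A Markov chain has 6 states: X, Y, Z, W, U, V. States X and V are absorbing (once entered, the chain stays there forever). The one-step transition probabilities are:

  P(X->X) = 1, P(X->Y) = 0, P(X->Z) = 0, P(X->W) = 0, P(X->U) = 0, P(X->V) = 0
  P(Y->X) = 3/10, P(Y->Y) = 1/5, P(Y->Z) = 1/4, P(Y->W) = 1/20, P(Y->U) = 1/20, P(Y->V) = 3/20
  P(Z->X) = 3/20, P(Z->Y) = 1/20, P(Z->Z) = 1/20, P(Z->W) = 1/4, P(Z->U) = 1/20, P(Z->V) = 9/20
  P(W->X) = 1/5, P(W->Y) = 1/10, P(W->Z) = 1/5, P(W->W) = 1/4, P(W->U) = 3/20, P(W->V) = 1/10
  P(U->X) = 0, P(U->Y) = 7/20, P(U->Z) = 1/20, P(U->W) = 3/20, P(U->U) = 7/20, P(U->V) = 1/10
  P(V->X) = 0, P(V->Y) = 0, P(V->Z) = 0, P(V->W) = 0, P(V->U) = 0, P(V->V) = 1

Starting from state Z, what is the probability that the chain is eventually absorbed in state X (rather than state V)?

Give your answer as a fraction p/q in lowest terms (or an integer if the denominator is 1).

Answer: 7975/23036

Derivation:
Let a_i = P(absorbed in X | start in state i).
Boundary conditions: a_X = 1, a_V = 0.
For each transient state i, a_i = sum_j P(i->j) * a_j:
  a_Y = 3/10*a_X + 1/5*a_Y + 1/4*a_Z + 1/20*a_W + 1/20*a_U + 3/20*a_V
  a_Z = 3/20*a_X + 1/20*a_Y + 1/20*a_Z + 1/4*a_W + 1/20*a_U + 9/20*a_V
  a_W = 1/5*a_X + 1/10*a_Y + 1/5*a_Z + 1/4*a_W + 3/20*a_U + 1/10*a_V
  a_U = 0*a_X + 7/20*a_Y + 1/20*a_Z + 3/20*a_W + 7/20*a_U + 1/10*a_V

Substituting a_X = 1 and a_V = 0, rearrange to (I - Q) a = r where r[i] = P(i -> X):
  [4/5, -1/4, -1/20, -1/20] . (a_Y, a_Z, a_W, a_U) = 3/10
  [-1/20, 19/20, -1/4, -1/20] . (a_Y, a_Z, a_W, a_U) = 3/20
  [-1/10, -1/5, 3/4, -3/20] . (a_Y, a_Z, a_W, a_U) = 1/5
  [-7/20, -1/20, -3/20, 13/20] . (a_Y, a_Z, a_W, a_U) = 0

Solving yields:
  a_Y = 6255/11518
  a_Z = 7975/23036
  a_W = 23919/46072
  a_U = 20219/46072

Starting state is Z, so the absorption probability is a_Z = 7975/23036.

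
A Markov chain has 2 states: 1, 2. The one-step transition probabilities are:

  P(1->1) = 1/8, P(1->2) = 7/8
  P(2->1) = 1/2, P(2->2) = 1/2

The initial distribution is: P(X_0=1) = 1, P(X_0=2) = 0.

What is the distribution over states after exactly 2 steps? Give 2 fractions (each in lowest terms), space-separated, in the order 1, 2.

Answer: 29/64 35/64

Derivation:
Propagating the distribution step by step (d_{t+1} = d_t * P):
d_0 = (1=1, 2=0)
  d_1[1] = 1*1/8 + 0*1/2 = 1/8
  d_1[2] = 1*7/8 + 0*1/2 = 7/8
d_1 = (1=1/8, 2=7/8)
  d_2[1] = 1/8*1/8 + 7/8*1/2 = 29/64
  d_2[2] = 1/8*7/8 + 7/8*1/2 = 35/64
d_2 = (1=29/64, 2=35/64)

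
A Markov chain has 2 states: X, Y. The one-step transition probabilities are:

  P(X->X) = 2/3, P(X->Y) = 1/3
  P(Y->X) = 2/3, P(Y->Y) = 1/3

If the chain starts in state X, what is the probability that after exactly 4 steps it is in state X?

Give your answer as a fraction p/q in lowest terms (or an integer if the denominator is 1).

Computing P^4 by repeated multiplication:
P^1 =
  X: [2/3, 1/3]
  Y: [2/3, 1/3]
P^2 =
  X: [2/3, 1/3]
  Y: [2/3, 1/3]
P^3 =
  X: [2/3, 1/3]
  Y: [2/3, 1/3]
P^4 =
  X: [2/3, 1/3]
  Y: [2/3, 1/3]

(P^4)[X -> X] = 2/3

Answer: 2/3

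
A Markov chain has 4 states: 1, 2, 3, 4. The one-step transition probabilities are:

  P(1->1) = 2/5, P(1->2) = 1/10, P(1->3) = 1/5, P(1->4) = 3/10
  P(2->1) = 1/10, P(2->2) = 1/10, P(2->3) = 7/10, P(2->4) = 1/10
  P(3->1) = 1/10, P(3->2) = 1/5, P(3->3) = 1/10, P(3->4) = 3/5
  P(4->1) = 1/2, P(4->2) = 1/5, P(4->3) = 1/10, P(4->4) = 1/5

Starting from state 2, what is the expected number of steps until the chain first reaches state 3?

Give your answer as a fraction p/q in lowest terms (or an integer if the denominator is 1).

Answer: 275/133

Derivation:
Let h_i = expected steps to first reach 3 from state i.
Boundary: h_3 = 0.
First-step equations for the other states:
  h_1 = 1 + 2/5*h_1 + 1/10*h_2 + 1/5*h_3 + 3/10*h_4
  h_2 = 1 + 1/10*h_1 + 1/10*h_2 + 7/10*h_3 + 1/10*h_4
  h_4 = 1 + 1/2*h_1 + 1/5*h_2 + 1/10*h_3 + 1/5*h_4

Substituting h_3 = 0 and rearranging gives the linear system (I - Q) h = 1:
  [3/5, -1/10, -3/10] . (h_1, h_2, h_4) = 1
  [-1/10, 9/10, -1/10] . (h_1, h_2, h_4) = 1
  [-1/2, -1/5, 4/5] . (h_1, h_2, h_4) = 1

Solving yields:
  h_1 = 80/19
  h_2 = 275/133
  h_4 = 585/133

Starting state is 2, so the expected hitting time is h_2 = 275/133.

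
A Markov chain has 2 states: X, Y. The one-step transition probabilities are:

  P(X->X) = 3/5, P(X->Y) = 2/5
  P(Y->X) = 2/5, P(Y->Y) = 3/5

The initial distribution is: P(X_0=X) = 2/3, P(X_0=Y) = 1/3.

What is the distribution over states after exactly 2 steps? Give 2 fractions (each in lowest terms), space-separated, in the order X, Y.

Answer: 38/75 37/75

Derivation:
Propagating the distribution step by step (d_{t+1} = d_t * P):
d_0 = (X=2/3, Y=1/3)
  d_1[X] = 2/3*3/5 + 1/3*2/5 = 8/15
  d_1[Y] = 2/3*2/5 + 1/3*3/5 = 7/15
d_1 = (X=8/15, Y=7/15)
  d_2[X] = 8/15*3/5 + 7/15*2/5 = 38/75
  d_2[Y] = 8/15*2/5 + 7/15*3/5 = 37/75
d_2 = (X=38/75, Y=37/75)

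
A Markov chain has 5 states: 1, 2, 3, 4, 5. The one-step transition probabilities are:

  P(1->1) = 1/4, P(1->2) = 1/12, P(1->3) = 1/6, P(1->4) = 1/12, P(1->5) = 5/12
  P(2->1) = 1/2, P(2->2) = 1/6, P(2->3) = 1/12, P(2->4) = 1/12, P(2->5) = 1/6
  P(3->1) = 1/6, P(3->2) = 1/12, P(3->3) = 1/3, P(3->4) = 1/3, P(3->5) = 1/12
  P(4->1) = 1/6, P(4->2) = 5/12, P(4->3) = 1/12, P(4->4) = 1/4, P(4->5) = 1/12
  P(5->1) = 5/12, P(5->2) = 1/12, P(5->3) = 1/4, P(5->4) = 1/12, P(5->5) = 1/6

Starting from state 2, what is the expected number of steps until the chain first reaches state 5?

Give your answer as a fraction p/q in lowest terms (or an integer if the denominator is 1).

Answer: 2103/469

Derivation:
Let h_i = expected steps to first reach 5 from state i.
Boundary: h_5 = 0.
First-step equations for the other states:
  h_1 = 1 + 1/4*h_1 + 1/12*h_2 + 1/6*h_3 + 1/12*h_4 + 5/12*h_5
  h_2 = 1 + 1/2*h_1 + 1/6*h_2 + 1/12*h_3 + 1/12*h_4 + 1/6*h_5
  h_3 = 1 + 1/6*h_1 + 1/12*h_2 + 1/3*h_3 + 1/3*h_4 + 1/12*h_5
  h_4 = 1 + 1/6*h_1 + 5/12*h_2 + 1/12*h_3 + 1/4*h_4 + 1/12*h_5

Substituting h_5 = 0 and rearranging gives the linear system (I - Q) h = 1:
  [3/4, -1/12, -1/6, -1/12] . (h_1, h_2, h_3, h_4) = 1
  [-1/2, 5/6, -1/12, -1/12] . (h_1, h_2, h_3, h_4) = 1
  [-1/6, -1/12, 2/3, -1/3] . (h_1, h_2, h_3, h_4) = 1
  [-1/6, -5/12, -1/12, 3/4] . (h_1, h_2, h_3, h_4) = 1

Solving yields:
  h_1 = 3435/938
  h_2 = 2103/469
  h_3 = 5259/938
  h_4 = 705/134

Starting state is 2, so the expected hitting time is h_2 = 2103/469.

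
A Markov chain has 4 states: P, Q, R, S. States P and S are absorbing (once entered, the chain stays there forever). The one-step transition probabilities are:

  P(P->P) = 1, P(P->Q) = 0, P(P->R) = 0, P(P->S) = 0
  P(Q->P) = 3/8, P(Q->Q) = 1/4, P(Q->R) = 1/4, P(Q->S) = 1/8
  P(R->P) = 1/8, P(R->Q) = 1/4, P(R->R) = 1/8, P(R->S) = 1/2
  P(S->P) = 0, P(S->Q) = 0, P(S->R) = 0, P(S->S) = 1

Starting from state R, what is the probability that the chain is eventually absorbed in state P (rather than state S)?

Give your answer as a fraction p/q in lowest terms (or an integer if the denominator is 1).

Answer: 6/19

Derivation:
Let a_i = P(absorbed in P | start in state i).
Boundary conditions: a_P = 1, a_S = 0.
For each transient state i, a_i = sum_j P(i->j) * a_j:
  a_Q = 3/8*a_P + 1/4*a_Q + 1/4*a_R + 1/8*a_S
  a_R = 1/8*a_P + 1/4*a_Q + 1/8*a_R + 1/2*a_S

Substituting a_P = 1 and a_S = 0, rearrange to (I - Q) a = r where r[i] = P(i -> P):
  [3/4, -1/4] . (a_Q, a_R) = 3/8
  [-1/4, 7/8] . (a_Q, a_R) = 1/8

Solving yields:
  a_Q = 23/38
  a_R = 6/19

Starting state is R, so the absorption probability is a_R = 6/19.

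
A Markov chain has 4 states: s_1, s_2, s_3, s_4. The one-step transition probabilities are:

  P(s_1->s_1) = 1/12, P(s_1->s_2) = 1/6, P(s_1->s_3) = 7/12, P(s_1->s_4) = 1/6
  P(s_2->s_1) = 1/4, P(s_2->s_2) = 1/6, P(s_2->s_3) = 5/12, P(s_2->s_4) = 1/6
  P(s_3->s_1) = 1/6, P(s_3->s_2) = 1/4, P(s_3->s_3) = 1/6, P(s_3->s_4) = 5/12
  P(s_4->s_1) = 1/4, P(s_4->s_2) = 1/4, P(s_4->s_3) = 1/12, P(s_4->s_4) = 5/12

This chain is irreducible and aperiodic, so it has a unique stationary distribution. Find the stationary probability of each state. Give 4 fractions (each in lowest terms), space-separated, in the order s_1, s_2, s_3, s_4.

The stationary distribution satisfies pi = pi * P, i.e.:
  pi_s_1 = 1/12*pi_s_1 + 1/4*pi_s_2 + 1/6*pi_s_3 + 1/4*pi_s_4
  pi_s_2 = 1/6*pi_s_1 + 1/6*pi_s_2 + 1/4*pi_s_3 + 1/4*pi_s_4
  pi_s_3 = 7/12*pi_s_1 + 5/12*pi_s_2 + 1/6*pi_s_3 + 1/12*pi_s_4
  pi_s_4 = 1/6*pi_s_1 + 1/6*pi_s_2 + 5/12*pi_s_3 + 5/12*pi_s_4
with normalization: pi_s_1 + pi_s_2 + pi_s_3 + pi_s_4 = 1.

Using the first 3 balance equations plus normalization, the linear system A*pi = b is:
  [-11/12, 1/4, 1/6, 1/4] . pi = 0
  [1/6, -5/6, 1/4, 1/4] . pi = 0
  [7/12, 5/12, -5/6, 1/12] . pi = 0
  [1, 1, 1, 1] . pi = 1

Solving yields:
  pi_s_1 = 101/519
  pi_s_2 = 112/519
  pi_s_3 = 143/519
  pi_s_4 = 163/519

Verification (pi * P):
  101/519*1/12 + 112/519*1/4 + 143/519*1/6 + 163/519*1/4 = 101/519 = pi_s_1  (ok)
  101/519*1/6 + 112/519*1/6 + 143/519*1/4 + 163/519*1/4 = 112/519 = pi_s_2  (ok)
  101/519*7/12 + 112/519*5/12 + 143/519*1/6 + 163/519*1/12 = 143/519 = pi_s_3  (ok)
  101/519*1/6 + 112/519*1/6 + 143/519*5/12 + 163/519*5/12 = 163/519 = pi_s_4  (ok)

Answer: 101/519 112/519 143/519 163/519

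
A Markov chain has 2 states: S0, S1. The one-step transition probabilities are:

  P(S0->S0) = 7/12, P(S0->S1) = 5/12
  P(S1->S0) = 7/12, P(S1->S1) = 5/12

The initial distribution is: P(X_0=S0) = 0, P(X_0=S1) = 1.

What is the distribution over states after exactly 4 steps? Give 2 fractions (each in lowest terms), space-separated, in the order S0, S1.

Propagating the distribution step by step (d_{t+1} = d_t * P):
d_0 = (S0=0, S1=1)
  d_1[S0] = 0*7/12 + 1*7/12 = 7/12
  d_1[S1] = 0*5/12 + 1*5/12 = 5/12
d_1 = (S0=7/12, S1=5/12)
  d_2[S0] = 7/12*7/12 + 5/12*7/12 = 7/12
  d_2[S1] = 7/12*5/12 + 5/12*5/12 = 5/12
d_2 = (S0=7/12, S1=5/12)
  d_3[S0] = 7/12*7/12 + 5/12*7/12 = 7/12
  d_3[S1] = 7/12*5/12 + 5/12*5/12 = 5/12
d_3 = (S0=7/12, S1=5/12)
  d_4[S0] = 7/12*7/12 + 5/12*7/12 = 7/12
  d_4[S1] = 7/12*5/12 + 5/12*5/12 = 5/12
d_4 = (S0=7/12, S1=5/12)

Answer: 7/12 5/12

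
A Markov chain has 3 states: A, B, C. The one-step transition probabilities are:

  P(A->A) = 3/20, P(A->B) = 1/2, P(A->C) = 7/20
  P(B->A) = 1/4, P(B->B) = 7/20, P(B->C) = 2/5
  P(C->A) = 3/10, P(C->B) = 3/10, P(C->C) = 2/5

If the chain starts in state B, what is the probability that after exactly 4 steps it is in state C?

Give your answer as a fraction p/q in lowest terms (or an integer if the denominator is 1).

Answer: 62041/160000

Derivation:
Computing P^4 by repeated multiplication:
P^1 =
  A: [3/20, 1/2, 7/20]
  B: [1/4, 7/20, 2/5]
  C: [3/10, 3/10, 2/5]
P^2 =
  A: [101/400, 71/200, 157/400]
  B: [49/200, 147/400, 31/80]
  C: [6/25, 3/8, 77/200]
P^3 =
  A: [391/1600, 1473/4000, 3099/8000]
  B: [1959/8000, 2939/8000, 1551/4000]
  C: [981/4000, 1467/4000, 97/250]
P^4 =
  A: [39189/160000, 29383/80000, 12409/32000]
  B: [2449/10000, 2351/6400, 62041/160000]
  C: [1959/8000, 29391/80000, 31019/80000]

(P^4)[B -> C] = 62041/160000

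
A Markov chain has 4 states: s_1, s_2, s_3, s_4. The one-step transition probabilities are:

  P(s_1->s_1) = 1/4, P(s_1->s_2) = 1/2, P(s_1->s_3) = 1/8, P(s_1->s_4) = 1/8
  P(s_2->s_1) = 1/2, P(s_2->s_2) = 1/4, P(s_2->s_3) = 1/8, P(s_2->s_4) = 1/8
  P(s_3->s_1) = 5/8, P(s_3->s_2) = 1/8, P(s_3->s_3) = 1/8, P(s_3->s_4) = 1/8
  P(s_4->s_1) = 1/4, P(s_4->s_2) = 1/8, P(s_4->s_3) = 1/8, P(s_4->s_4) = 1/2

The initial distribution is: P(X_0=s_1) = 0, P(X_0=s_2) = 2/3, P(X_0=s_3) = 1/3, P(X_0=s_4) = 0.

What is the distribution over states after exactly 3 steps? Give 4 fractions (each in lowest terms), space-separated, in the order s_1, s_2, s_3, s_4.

Answer: 37/96 461/1536 1/8 97/512

Derivation:
Propagating the distribution step by step (d_{t+1} = d_t * P):
d_0 = (s_1=0, s_2=2/3, s_3=1/3, s_4=0)
  d_1[s_1] = 0*1/4 + 2/3*1/2 + 1/3*5/8 + 0*1/4 = 13/24
  d_1[s_2] = 0*1/2 + 2/3*1/4 + 1/3*1/8 + 0*1/8 = 5/24
  d_1[s_3] = 0*1/8 + 2/3*1/8 + 1/3*1/8 + 0*1/8 = 1/8
  d_1[s_4] = 0*1/8 + 2/3*1/8 + 1/3*1/8 + 0*1/2 = 1/8
d_1 = (s_1=13/24, s_2=5/24, s_3=1/8, s_4=1/8)
  d_2[s_1] = 13/24*1/4 + 5/24*1/2 + 1/8*5/8 + 1/8*1/4 = 67/192
  d_2[s_2] = 13/24*1/2 + 5/24*1/4 + 1/8*1/8 + 1/8*1/8 = 17/48
  d_2[s_3] = 13/24*1/8 + 5/24*1/8 + 1/8*1/8 + 1/8*1/8 = 1/8
  d_2[s_4] = 13/24*1/8 + 5/24*1/8 + 1/8*1/8 + 1/8*1/2 = 11/64
d_2 = (s_1=67/192, s_2=17/48, s_3=1/8, s_4=11/64)
  d_3[s_1] = 67/192*1/4 + 17/48*1/2 + 1/8*5/8 + 11/64*1/4 = 37/96
  d_3[s_2] = 67/192*1/2 + 17/48*1/4 + 1/8*1/8 + 11/64*1/8 = 461/1536
  d_3[s_3] = 67/192*1/8 + 17/48*1/8 + 1/8*1/8 + 11/64*1/8 = 1/8
  d_3[s_4] = 67/192*1/8 + 17/48*1/8 + 1/8*1/8 + 11/64*1/2 = 97/512
d_3 = (s_1=37/96, s_2=461/1536, s_3=1/8, s_4=97/512)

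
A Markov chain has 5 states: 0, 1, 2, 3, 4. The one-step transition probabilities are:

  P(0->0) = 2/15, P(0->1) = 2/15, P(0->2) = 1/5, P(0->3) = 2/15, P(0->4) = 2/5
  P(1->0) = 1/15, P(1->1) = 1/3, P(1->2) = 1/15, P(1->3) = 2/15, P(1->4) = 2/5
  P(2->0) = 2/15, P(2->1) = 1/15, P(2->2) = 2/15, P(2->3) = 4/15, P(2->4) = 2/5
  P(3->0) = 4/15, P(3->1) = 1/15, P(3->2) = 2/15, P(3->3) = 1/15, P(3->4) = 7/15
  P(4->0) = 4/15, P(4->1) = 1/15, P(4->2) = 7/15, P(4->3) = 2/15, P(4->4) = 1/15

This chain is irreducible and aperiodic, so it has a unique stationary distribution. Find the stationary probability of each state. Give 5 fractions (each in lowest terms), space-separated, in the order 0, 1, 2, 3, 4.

The stationary distribution satisfies pi = pi * P, i.e.:
  pi_0 = 2/15*pi_0 + 1/15*pi_1 + 2/15*pi_2 + 4/15*pi_3 + 4/15*pi_4
  pi_1 = 2/15*pi_0 + 1/3*pi_1 + 1/15*pi_2 + 1/15*pi_3 + 1/15*pi_4
  pi_2 = 1/5*pi_0 + 1/15*pi_1 + 2/15*pi_2 + 2/15*pi_3 + 7/15*pi_4
  pi_3 = 2/15*pi_0 + 2/15*pi_1 + 4/15*pi_2 + 1/15*pi_3 + 2/15*pi_4
  pi_4 = 2/5*pi_0 + 2/5*pi_1 + 2/5*pi_2 + 7/15*pi_3 + 1/15*pi_4
with normalization: pi_0 + pi_1 + pi_2 + pi_3 + pi_4 = 1.

Using the first 4 balance equations plus normalization, the linear system A*pi = b is:
  [-13/15, 1/15, 2/15, 4/15, 4/15] . pi = 0
  [2/15, -2/3, 1/15, 1/15, 1/15] . pi = 0
  [1/5, 1/15, -13/15, 2/15, 7/15] . pi = 0
  [2/15, 2/15, 4/15, -14/15, 2/15] . pi = 0
  [1, 1, 1, 1, 1] . pi = 1

Solving yields:
  pi_0 = 5739/30550
  pi_1 = 3299/30550
  pi_2 = 737/3055
  pi_3 = 474/3055
  pi_4 = 4701/15275

Verification (pi * P):
  5739/30550*2/15 + 3299/30550*1/15 + 737/3055*2/15 + 474/3055*4/15 + 4701/15275*4/15 = 5739/30550 = pi_0  (ok)
  5739/30550*2/15 + 3299/30550*1/3 + 737/3055*1/15 + 474/3055*1/15 + 4701/15275*1/15 = 3299/30550 = pi_1  (ok)
  5739/30550*1/5 + 3299/30550*1/15 + 737/3055*2/15 + 474/3055*2/15 + 4701/15275*7/15 = 737/3055 = pi_2  (ok)
  5739/30550*2/15 + 3299/30550*2/15 + 737/3055*4/15 + 474/3055*1/15 + 4701/15275*2/15 = 474/3055 = pi_3  (ok)
  5739/30550*2/5 + 3299/30550*2/5 + 737/3055*2/5 + 474/3055*7/15 + 4701/15275*1/15 = 4701/15275 = pi_4  (ok)

Answer: 5739/30550 3299/30550 737/3055 474/3055 4701/15275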